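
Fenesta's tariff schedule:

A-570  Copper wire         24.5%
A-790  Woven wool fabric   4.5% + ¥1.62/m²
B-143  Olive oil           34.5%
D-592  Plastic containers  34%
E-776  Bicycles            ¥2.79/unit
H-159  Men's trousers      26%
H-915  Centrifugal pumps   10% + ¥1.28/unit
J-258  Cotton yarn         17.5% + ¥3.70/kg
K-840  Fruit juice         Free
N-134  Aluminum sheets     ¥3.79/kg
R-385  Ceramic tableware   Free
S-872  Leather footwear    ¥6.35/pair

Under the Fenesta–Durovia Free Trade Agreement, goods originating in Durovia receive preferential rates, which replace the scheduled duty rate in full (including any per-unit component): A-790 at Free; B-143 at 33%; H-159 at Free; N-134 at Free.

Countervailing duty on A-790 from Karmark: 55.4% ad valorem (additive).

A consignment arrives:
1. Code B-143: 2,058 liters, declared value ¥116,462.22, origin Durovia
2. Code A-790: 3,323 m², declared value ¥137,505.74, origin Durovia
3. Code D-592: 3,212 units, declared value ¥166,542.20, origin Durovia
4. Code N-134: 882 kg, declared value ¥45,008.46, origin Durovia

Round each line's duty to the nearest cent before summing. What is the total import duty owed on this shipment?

Line 1 (B-143, Durovia, 2,058 liters, ¥116,462.22):
Base rate for B-143 is 34.5%.
Origin Durovia qualifies under the Fenesta–Durovia agreement and B-143 is covered: preferential rate 33% applies instead.
Duty = ¥116,462.22 × 33% = ¥38,432.53.
Line 2 (A-790, Durovia, 3,323 m², ¥137,505.74):
Base rate for A-790 is 4.5% + ¥1.62/m².
Origin Durovia qualifies under the Fenesta–Durovia agreement and A-790 is covered: preferential rate Free applies instead.
The additional-duty order on A-790 targets Karmark, not Durovia; it does not apply.
Duty = ¥137,505.74 × 0% = ¥0.00.
Line 3 (D-592, Durovia, 3,212 units, ¥166,542.20):
Base rate for D-592 is 34%.
Origin Durovia is the FTA partner but D-592 is not on the preference list; base rate stands.
Duty = ¥166,542.20 × 34% = ¥56,624.35.
Line 4 (N-134, Durovia, 882 kg, ¥45,008.46):
Base rate for N-134 is ¥3.79/kg.
Origin Durovia qualifies under the Fenesta–Durovia agreement and N-134 is covered: preferential rate Free applies instead.
Duty = ¥45,008.46 × 0% = ¥0.00.
Total = ¥38,432.53 + ¥0.00 + ¥56,624.35 + ¥0.00 = ¥95,056.88.

¥95,056.88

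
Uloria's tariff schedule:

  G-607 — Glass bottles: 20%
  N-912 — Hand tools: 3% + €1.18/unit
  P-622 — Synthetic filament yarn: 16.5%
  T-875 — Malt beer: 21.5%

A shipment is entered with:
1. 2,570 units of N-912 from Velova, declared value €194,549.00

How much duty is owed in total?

€8,869.07

Line 1 (N-912, Velova, 2,570 units, €194,549.00):
Base rate for N-912 is 3% + €1.18/unit.
Duty = €194,549.00 × 3% + 2,570 × €1.18 = €8,869.07.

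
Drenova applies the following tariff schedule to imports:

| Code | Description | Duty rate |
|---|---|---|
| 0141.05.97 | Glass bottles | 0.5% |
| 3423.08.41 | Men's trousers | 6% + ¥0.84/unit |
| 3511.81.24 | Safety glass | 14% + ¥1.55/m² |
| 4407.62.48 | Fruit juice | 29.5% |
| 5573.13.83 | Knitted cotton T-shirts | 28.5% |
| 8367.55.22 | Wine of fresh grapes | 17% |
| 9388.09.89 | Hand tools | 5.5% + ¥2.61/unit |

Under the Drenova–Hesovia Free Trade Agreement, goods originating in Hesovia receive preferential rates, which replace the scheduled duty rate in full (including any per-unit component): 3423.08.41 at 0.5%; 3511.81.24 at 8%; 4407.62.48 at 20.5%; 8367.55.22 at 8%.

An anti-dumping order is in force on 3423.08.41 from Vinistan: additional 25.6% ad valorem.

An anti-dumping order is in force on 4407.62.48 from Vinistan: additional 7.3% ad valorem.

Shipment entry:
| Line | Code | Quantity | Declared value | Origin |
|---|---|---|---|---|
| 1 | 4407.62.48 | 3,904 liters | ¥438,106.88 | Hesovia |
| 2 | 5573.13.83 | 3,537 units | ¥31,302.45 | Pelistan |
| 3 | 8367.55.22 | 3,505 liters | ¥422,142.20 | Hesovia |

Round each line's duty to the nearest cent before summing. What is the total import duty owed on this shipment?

Line 1 (4407.62.48, Hesovia, 3,904 liters, ¥438,106.88):
Base rate for 4407.62.48 is 29.5%.
Origin Hesovia qualifies under the Drenova–Hesovia agreement and 4407.62.48 is covered: preferential rate 20.5% applies instead.
The additional-duty order on 4407.62.48 targets Vinistan, not Hesovia; it does not apply.
Duty = ¥438,106.88 × 20.5% = ¥89,811.91.
Line 2 (5573.13.83, Pelistan, 3,537 units, ¥31,302.45):
Base rate for 5573.13.83 is 28.5%.
Duty = ¥31,302.45 × 28.5% = ¥8,921.20.
Line 3 (8367.55.22, Hesovia, 3,505 liters, ¥422,142.20):
Base rate for 8367.55.22 is 17%.
Origin Hesovia qualifies under the Drenova–Hesovia agreement and 8367.55.22 is covered: preferential rate 8% applies instead.
Duty = ¥422,142.20 × 8% = ¥33,771.38.
Total = ¥89,811.91 + ¥8,921.20 + ¥33,771.38 = ¥132,504.49.

¥132,504.49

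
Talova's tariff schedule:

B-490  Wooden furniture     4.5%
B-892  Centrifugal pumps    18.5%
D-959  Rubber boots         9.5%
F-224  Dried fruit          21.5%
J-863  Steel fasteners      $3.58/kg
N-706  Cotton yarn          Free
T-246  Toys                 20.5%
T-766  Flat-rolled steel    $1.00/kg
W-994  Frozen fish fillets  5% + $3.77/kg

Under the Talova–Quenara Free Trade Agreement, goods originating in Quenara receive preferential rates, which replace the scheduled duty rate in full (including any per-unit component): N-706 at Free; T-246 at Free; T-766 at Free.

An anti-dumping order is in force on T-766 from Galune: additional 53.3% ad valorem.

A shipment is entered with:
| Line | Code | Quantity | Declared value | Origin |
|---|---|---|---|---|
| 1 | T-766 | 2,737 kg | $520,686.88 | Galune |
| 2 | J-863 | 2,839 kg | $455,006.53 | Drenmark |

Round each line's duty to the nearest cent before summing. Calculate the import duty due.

$290,426.73

Line 1 (T-766, Galune, 2,737 kg, $520,686.88):
Base rate for T-766 is $1.00/kg.
T-766 has an FTA preferential rate, but origin Galune is not Quenara; base rate stands.
Additional duty on T-766 from Galune: +53.3% ad valorem. Applied ad valorem rate = 53.3%.
Duty = $520,686.88 × 53.3% + 2,737 × $1.00 = $280,263.11.
Line 2 (J-863, Drenmark, 2,839 kg, $455,006.53):
Base rate for J-863 is $3.58/kg.
Duty = 2,839 × $3.58 = $10,163.62.
Total = $280,263.11 + $10,163.62 = $290,426.73.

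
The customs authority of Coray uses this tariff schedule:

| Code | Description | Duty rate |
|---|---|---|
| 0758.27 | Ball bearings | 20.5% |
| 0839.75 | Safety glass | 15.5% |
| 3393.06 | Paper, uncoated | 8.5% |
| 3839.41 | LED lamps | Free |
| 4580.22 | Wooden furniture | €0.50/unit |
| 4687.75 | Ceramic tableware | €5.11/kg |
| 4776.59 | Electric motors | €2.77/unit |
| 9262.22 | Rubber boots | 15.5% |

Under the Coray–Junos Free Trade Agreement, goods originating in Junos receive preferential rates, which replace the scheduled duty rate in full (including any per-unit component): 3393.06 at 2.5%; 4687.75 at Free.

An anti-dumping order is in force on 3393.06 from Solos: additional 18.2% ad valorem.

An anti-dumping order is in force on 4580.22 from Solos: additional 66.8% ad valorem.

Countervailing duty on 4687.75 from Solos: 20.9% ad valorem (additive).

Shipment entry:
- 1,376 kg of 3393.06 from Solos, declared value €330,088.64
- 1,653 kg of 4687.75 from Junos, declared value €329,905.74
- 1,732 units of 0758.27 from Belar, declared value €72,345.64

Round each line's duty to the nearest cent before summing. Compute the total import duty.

Line 1 (3393.06, Solos, 1,376 kg, €330,088.64):
Base rate for 3393.06 is 8.5%.
3393.06 has an FTA preferential rate, but origin Solos is not Junos; base rate stands.
Additional duty on 3393.06 from Solos: +18.2%. Applied ad valorem rate: 8.5% + 18.2% = 26.7%.
Duty = €330,088.64 × 26.7% = €88,133.67.
Line 2 (4687.75, Junos, 1,653 kg, €329,905.74):
Base rate for 4687.75 is €5.11/kg.
Origin Junos qualifies under the Coray–Junos agreement and 4687.75 is covered: preferential rate Free applies instead.
The additional-duty order on 4687.75 targets Solos, not Junos; it does not apply.
Duty = €329,905.74 × 0% = €0.00.
Line 3 (0758.27, Belar, 1,732 units, €72,345.64):
Base rate for 0758.27 is 20.5%.
Duty = €72,345.64 × 20.5% = €14,830.86.
Total = €88,133.67 + €0.00 + €14,830.86 = €102,964.53.

€102,964.53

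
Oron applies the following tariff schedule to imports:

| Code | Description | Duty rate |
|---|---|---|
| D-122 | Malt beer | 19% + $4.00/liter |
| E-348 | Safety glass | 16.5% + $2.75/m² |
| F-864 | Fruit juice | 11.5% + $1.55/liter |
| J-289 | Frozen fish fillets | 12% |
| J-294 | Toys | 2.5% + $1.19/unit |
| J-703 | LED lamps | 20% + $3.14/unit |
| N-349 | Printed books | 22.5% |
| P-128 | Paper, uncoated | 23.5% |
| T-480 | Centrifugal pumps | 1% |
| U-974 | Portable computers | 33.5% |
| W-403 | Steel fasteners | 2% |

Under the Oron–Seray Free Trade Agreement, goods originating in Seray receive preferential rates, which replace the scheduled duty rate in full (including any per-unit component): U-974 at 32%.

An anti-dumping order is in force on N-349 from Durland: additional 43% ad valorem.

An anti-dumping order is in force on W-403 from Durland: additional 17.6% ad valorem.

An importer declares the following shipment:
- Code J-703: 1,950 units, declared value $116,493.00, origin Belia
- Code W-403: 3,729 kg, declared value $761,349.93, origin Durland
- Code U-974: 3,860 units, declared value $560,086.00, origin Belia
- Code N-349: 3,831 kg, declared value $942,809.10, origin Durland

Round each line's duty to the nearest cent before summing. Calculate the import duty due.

$983,814.96

Line 1 (J-703, Belia, 1,950 units, $116,493.00):
Base rate for J-703 is 20% + $3.14/unit.
Duty = $116,493.00 × 20% + 1,950 × $3.14 = $29,421.60.
Line 2 (W-403, Durland, 3,729 kg, $761,349.93):
Base rate for W-403 is 2%.
Additional duty on W-403 from Durland: +17.6%. Applied ad valorem rate: 2% + 17.6% = 19.6%.
Duty = $761,349.93 × 19.6% = $149,224.59.
Line 3 (U-974, Belia, 3,860 units, $560,086.00):
Base rate for U-974 is 33.5%.
U-974 has an FTA preferential rate, but origin Belia is not Seray; base rate stands.
Duty = $560,086.00 × 33.5% = $187,628.81.
Line 4 (N-349, Durland, 3,831 kg, $942,809.10):
Base rate for N-349 is 22.5%.
Additional duty on N-349 from Durland: +43%. Applied ad valorem rate: 22.5% + 43% = 65.5%.
Duty = $942,809.10 × 65.5% = $617,539.96.
Total = $29,421.60 + $149,224.59 + $187,628.81 + $617,539.96 = $983,814.96.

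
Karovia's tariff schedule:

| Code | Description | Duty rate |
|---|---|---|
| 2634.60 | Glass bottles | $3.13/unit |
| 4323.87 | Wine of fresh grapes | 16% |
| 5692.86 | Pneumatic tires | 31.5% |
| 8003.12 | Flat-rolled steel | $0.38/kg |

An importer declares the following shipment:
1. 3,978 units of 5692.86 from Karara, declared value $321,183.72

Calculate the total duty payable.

$101,172.87

Line 1 (5692.86, Karara, 3,978 units, $321,183.72):
Base rate for 5692.86 is 31.5%.
Duty = $321,183.72 × 31.5% = $101,172.87.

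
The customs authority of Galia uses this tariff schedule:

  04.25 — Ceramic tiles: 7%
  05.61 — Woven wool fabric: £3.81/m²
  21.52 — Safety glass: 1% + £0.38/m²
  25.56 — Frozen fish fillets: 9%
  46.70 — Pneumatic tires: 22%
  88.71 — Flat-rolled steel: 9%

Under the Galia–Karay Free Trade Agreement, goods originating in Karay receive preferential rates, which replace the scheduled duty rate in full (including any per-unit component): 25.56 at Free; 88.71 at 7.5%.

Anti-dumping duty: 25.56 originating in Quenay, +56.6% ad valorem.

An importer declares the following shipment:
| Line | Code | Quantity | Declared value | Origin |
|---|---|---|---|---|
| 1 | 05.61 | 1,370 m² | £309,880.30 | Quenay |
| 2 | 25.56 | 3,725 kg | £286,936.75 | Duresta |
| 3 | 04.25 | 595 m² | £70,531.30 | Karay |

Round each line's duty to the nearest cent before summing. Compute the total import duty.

£35,981.20

Line 1 (05.61, Quenay, 1,370 m², £309,880.30):
Base rate for 05.61 is £3.81/m².
Duty = 1,370 × £3.81 = £5,219.70.
Line 2 (25.56, Duresta, 3,725 kg, £286,936.75):
Base rate for 25.56 is 9%.
25.56 has an FTA preferential rate, but origin Duresta is not Karay; base rate stands.
The additional-duty order on 25.56 targets Quenay, not Duresta; it does not apply.
Duty = £286,936.75 × 9% = £25,824.31.
Line 3 (04.25, Karay, 595 m², £70,531.30):
Base rate for 04.25 is 7%.
Origin Karay is the FTA partner but 04.25 is not on the preference list; base rate stands.
Duty = £70,531.30 × 7% = £4,937.19.
Total = £5,219.70 + £25,824.31 + £4,937.19 = £35,981.20.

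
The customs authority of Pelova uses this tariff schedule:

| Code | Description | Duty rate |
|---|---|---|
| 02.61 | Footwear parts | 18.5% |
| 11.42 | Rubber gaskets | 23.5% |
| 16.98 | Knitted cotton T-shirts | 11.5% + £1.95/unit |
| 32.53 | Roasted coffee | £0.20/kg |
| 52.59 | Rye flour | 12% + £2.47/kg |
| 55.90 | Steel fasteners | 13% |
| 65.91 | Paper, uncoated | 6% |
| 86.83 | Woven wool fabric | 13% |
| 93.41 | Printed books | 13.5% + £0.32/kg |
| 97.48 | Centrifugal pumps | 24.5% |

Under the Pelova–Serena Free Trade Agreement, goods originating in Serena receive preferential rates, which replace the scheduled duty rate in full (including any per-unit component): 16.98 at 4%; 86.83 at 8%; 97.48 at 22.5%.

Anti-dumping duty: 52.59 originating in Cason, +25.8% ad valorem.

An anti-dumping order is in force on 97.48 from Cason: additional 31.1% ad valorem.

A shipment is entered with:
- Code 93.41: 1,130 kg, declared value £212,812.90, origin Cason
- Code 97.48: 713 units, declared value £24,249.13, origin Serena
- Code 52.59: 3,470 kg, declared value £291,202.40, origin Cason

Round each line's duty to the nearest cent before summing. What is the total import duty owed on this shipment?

Line 1 (93.41, Cason, 1,130 kg, £212,812.90):
Base rate for 93.41 is 13.5% + £0.32/kg.
Duty = £212,812.90 × 13.5% + 1,130 × £0.32 = £29,091.34.
Line 2 (97.48, Serena, 713 units, £24,249.13):
Base rate for 97.48 is 24.5%.
Origin Serena qualifies under the Pelova–Serena agreement and 97.48 is covered: preferential rate 22.5% applies instead.
The additional-duty order on 97.48 targets Cason, not Serena; it does not apply.
Duty = £24,249.13 × 22.5% = £5,456.05.
Line 3 (52.59, Cason, 3,470 kg, £291,202.40):
Base rate for 52.59 is 12% + £2.47/kg.
Additional duty on 52.59 from Cason: +25.8%. Applied ad valorem rate: 12% + 25.8% = 37.8%.
Duty = £291,202.40 × 37.8% + 3,470 × £2.47 = £118,645.41.
Total = £29,091.34 + £5,456.05 + £118,645.41 = £153,192.80.

£153,192.80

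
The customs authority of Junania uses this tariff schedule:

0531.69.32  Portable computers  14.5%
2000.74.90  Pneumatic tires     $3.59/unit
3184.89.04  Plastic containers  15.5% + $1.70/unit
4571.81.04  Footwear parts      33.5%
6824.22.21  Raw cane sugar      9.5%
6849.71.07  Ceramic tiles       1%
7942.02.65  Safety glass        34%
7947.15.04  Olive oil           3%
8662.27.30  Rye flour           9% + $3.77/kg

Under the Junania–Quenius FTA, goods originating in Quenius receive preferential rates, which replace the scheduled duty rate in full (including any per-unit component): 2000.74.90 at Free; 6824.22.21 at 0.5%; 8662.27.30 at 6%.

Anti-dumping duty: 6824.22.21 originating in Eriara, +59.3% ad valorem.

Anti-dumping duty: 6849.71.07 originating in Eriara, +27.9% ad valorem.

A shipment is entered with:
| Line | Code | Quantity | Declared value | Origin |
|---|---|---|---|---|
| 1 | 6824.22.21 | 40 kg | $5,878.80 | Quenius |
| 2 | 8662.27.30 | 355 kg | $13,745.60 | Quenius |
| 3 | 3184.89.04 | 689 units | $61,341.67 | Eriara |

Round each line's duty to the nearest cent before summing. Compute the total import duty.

Line 1 (6824.22.21, Quenius, 40 kg, $5,878.80):
Base rate for 6824.22.21 is 9.5%.
Origin Quenius qualifies under the Junania–Quenius agreement and 6824.22.21 is covered: preferential rate 0.5% applies instead.
The additional-duty order on 6824.22.21 targets Eriara, not Quenius; it does not apply.
Duty = $5,878.80 × 0.5% = $29.39.
Line 2 (8662.27.30, Quenius, 355 kg, $13,745.60):
Base rate for 8662.27.30 is 9% + $3.77/kg.
Origin Quenius qualifies under the Junania–Quenius agreement and 8662.27.30 is covered: preferential rate 6% applies instead.
Duty = $13,745.60 × 6% = $824.74.
Line 3 (3184.89.04, Eriara, 689 units, $61,341.67):
Base rate for 3184.89.04 is 15.5% + $1.70/unit.
Duty = $61,341.67 × 15.5% + 689 × $1.70 = $10,679.26.
Total = $29.39 + $824.74 + $10,679.26 = $11,533.39.

$11,533.39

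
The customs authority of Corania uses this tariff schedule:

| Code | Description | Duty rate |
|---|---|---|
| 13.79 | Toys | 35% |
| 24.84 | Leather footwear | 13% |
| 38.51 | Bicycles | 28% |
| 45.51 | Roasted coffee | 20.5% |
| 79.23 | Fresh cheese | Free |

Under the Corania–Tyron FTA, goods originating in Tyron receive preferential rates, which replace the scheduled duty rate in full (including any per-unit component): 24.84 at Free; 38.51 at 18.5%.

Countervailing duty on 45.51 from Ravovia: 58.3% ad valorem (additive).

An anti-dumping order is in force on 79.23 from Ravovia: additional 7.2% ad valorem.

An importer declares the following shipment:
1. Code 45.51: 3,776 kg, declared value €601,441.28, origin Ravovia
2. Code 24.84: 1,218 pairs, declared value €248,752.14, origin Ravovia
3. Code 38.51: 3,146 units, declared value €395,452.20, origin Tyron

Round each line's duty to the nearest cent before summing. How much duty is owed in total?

€579,432.17

Line 1 (45.51, Ravovia, 3,776 kg, €601,441.28):
Base rate for 45.51 is 20.5%.
Additional duty on 45.51 from Ravovia: +58.3%. Applied ad valorem rate: 20.5% + 58.3% = 78.8%.
Duty = €601,441.28 × 78.8% = €473,935.73.
Line 2 (24.84, Ravovia, 1,218 pairs, €248,752.14):
Base rate for 24.84 is 13%.
24.84 has an FTA preferential rate, but origin Ravovia is not Tyron; base rate stands.
Duty = €248,752.14 × 13% = €32,337.78.
Line 3 (38.51, Tyron, 3,146 units, €395,452.20):
Base rate for 38.51 is 28%.
Origin Tyron qualifies under the Corania–Tyron agreement and 38.51 is covered: preferential rate 18.5% applies instead.
Duty = €395,452.20 × 18.5% = €73,158.66.
Total = €473,935.73 + €32,337.78 + €73,158.66 = €579,432.17.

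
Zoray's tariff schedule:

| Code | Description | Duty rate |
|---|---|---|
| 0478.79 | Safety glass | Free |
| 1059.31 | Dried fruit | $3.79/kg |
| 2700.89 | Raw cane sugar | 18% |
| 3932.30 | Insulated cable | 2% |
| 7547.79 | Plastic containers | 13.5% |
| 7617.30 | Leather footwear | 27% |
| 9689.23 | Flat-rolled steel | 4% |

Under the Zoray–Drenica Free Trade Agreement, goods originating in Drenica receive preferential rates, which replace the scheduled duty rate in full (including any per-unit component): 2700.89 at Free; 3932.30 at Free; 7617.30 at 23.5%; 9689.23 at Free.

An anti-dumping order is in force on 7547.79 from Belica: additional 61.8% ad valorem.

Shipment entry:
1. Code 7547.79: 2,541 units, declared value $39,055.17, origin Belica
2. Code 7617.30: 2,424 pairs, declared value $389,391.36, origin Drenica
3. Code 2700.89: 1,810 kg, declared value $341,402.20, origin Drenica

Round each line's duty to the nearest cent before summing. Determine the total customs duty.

Line 1 (7547.79, Belica, 2,541 units, $39,055.17):
Base rate for 7547.79 is 13.5%.
Additional duty on 7547.79 from Belica: +61.8%. Applied ad valorem rate: 13.5% + 61.8% = 75.3%.
Duty = $39,055.17 × 75.3% = $29,408.54.
Line 2 (7617.30, Drenica, 2,424 pairs, $389,391.36):
Base rate for 7617.30 is 27%.
Origin Drenica qualifies under the Zoray–Drenica agreement and 7617.30 is covered: preferential rate 23.5% applies instead.
Duty = $389,391.36 × 23.5% = $91,506.97.
Line 3 (2700.89, Drenica, 1,810 kg, $341,402.20):
Base rate for 2700.89 is 18%.
Origin Drenica qualifies under the Zoray–Drenica agreement and 2700.89 is covered: preferential rate Free applies instead.
Duty = $341,402.20 × 0% = $0.00.
Total = $29,408.54 + $91,506.97 + $0.00 = $120,915.51.

$120,915.51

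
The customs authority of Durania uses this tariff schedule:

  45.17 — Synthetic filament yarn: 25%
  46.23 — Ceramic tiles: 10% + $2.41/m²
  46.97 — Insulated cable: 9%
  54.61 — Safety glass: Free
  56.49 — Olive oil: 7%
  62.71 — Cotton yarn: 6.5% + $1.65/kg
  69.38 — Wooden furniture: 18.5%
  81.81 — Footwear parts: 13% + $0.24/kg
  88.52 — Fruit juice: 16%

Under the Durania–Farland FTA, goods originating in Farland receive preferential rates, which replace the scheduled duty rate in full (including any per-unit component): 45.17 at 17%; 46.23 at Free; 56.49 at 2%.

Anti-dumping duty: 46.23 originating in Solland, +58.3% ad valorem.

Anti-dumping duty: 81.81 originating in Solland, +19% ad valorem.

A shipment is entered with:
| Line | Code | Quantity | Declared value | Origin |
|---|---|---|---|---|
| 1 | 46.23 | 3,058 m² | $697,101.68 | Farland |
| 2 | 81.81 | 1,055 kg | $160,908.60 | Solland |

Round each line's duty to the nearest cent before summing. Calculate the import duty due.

Line 1 (46.23, Farland, 3,058 m², $697,101.68):
Base rate for 46.23 is 10% + $2.41/m².
Origin Farland qualifies under the Durania–Farland agreement and 46.23 is covered: preferential rate Free applies instead.
The additional-duty order on 46.23 targets Solland, not Farland; it does not apply.
Duty = $697,101.68 × 0% = $0.00.
Line 2 (81.81, Solland, 1,055 kg, $160,908.60):
Base rate for 81.81 is 13% + $0.24/kg.
Additional duty on 81.81 from Solland: +19%. Applied ad valorem rate: 13% + 19% = 32%.
Duty = $160,908.60 × 32% + 1,055 × $0.24 = $51,743.95.
Total = $0.00 + $51,743.95 = $51,743.95.

$51,743.95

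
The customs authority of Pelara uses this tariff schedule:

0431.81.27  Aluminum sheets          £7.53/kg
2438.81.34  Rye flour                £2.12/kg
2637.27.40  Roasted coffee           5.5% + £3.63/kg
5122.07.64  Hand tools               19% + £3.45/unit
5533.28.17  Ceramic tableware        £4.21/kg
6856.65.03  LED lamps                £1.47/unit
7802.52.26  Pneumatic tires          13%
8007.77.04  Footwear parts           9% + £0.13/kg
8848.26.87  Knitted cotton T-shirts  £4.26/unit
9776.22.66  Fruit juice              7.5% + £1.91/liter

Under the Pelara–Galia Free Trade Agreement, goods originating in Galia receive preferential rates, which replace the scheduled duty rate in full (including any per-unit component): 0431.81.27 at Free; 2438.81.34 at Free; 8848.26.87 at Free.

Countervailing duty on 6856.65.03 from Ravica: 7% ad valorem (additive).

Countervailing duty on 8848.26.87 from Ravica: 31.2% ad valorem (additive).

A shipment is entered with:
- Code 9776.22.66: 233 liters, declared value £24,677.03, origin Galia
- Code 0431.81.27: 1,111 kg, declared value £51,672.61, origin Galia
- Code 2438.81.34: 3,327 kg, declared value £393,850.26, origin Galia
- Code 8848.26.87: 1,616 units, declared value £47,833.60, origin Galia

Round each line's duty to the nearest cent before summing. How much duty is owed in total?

Line 1 (9776.22.66, Galia, 233 liters, £24,677.03):
Base rate for 9776.22.66 is 7.5% + £1.91/liter.
Origin Galia is the FTA partner but 9776.22.66 is not on the preference list; base rate stands.
Duty = £24,677.03 × 7.5% + 233 × £1.91 = £2,295.81.
Line 2 (0431.81.27, Galia, 1,111 kg, £51,672.61):
Base rate for 0431.81.27 is £7.53/kg.
Origin Galia qualifies under the Pelara–Galia agreement and 0431.81.27 is covered: preferential rate Free applies instead.
Duty = £51,672.61 × 0% = £0.00.
Line 3 (2438.81.34, Galia, 3,327 kg, £393,850.26):
Base rate for 2438.81.34 is £2.12/kg.
Origin Galia qualifies under the Pelara–Galia agreement and 2438.81.34 is covered: preferential rate Free applies instead.
Duty = £393,850.26 × 0% = £0.00.
Line 4 (8848.26.87, Galia, 1,616 units, £47,833.60):
Base rate for 8848.26.87 is £4.26/unit.
Origin Galia qualifies under the Pelara–Galia agreement and 8848.26.87 is covered: preferential rate Free applies instead.
The additional-duty order on 8848.26.87 targets Ravica, not Galia; it does not apply.
Duty = £47,833.60 × 0% = £0.00.
Total = £2,295.81 + £0.00 + £0.00 + £0.00 = £2,295.81.

£2,295.81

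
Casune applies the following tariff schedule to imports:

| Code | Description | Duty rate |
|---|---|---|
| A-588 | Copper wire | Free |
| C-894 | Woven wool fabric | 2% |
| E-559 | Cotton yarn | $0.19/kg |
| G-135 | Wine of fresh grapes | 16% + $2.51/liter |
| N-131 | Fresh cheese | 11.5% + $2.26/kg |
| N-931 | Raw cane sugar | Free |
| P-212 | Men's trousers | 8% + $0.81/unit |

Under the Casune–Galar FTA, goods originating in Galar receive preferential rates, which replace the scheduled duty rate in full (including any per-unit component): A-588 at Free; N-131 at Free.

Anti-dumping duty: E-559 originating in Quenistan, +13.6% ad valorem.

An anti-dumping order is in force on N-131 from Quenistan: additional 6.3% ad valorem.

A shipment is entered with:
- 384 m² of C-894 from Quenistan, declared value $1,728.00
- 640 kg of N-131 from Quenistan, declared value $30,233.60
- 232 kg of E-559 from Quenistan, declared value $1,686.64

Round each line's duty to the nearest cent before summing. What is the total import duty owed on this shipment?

$7,136.00

Line 1 (C-894, Quenistan, 384 m², $1,728.00):
Base rate for C-894 is 2%.
Duty = $1,728.00 × 2% = $34.56.
Line 2 (N-131, Quenistan, 640 kg, $30,233.60):
Base rate for N-131 is 11.5% + $2.26/kg.
N-131 has an FTA preferential rate, but origin Quenistan is not Galar; base rate stands.
Additional duty on N-131 from Quenistan: +6.3%. Applied ad valorem rate: 11.5% + 6.3% = 17.8%.
Duty = $30,233.60 × 17.8% + 640 × $2.26 = $6,827.98.
Line 3 (E-559, Quenistan, 232 kg, $1,686.64):
Base rate for E-559 is $0.19/kg.
Additional duty on E-559 from Quenistan: +13.6% ad valorem. Applied ad valorem rate = 13.6%.
Duty = $1,686.64 × 13.6% + 232 × $0.19 = $273.46.
Total = $34.56 + $6,827.98 + $273.46 = $7,136.00.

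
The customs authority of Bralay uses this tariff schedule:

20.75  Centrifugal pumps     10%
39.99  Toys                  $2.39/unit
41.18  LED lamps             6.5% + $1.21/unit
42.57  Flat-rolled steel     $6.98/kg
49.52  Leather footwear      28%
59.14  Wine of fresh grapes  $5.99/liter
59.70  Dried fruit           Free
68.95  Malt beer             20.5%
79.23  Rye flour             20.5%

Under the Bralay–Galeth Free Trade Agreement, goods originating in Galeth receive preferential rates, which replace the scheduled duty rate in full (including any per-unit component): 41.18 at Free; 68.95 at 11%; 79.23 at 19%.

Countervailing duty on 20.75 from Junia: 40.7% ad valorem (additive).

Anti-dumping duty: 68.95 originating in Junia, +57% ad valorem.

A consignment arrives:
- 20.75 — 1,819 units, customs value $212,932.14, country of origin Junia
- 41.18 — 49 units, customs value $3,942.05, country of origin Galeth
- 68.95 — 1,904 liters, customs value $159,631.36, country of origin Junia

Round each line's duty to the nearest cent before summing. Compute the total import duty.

Line 1 (20.75, Junia, 1,819 units, $212,932.14):
Base rate for 20.75 is 10%.
Additional duty on 20.75 from Junia: +40.7%. Applied ad valorem rate: 10% + 40.7% = 50.7%.
Duty = $212,932.14 × 50.7% = $107,956.59.
Line 2 (41.18, Galeth, 49 units, $3,942.05):
Base rate for 41.18 is 6.5% + $1.21/unit.
Origin Galeth qualifies under the Bralay–Galeth agreement and 41.18 is covered: preferential rate Free applies instead.
Duty = $3,942.05 × 0% = $0.00.
Line 3 (68.95, Junia, 1,904 liters, $159,631.36):
Base rate for 68.95 is 20.5%.
68.95 has an FTA preferential rate, but origin Junia is not Galeth; base rate stands.
Additional duty on 68.95 from Junia: +57%. Applied ad valorem rate: 20.5% + 57% = 77.5%.
Duty = $159,631.36 × 77.5% = $123,714.30.
Total = $107,956.59 + $0.00 + $123,714.30 = $231,670.89.

$231,670.89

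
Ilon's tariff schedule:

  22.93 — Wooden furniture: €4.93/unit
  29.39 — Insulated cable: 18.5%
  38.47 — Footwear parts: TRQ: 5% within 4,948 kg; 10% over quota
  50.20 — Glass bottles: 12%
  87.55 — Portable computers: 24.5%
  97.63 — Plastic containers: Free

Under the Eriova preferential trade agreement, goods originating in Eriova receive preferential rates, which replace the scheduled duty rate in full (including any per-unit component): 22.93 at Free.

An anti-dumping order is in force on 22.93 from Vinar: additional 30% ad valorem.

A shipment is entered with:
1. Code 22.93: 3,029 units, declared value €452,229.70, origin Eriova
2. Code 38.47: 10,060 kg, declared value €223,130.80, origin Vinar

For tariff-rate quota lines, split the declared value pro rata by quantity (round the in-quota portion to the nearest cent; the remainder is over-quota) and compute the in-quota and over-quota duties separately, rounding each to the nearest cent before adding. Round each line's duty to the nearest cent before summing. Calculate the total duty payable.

€16,825.75

Line 1 (22.93, Eriova, 3,029 units, €452,229.70):
Base rate for 22.93 is €4.93/unit.
Origin Eriova qualifies under the Ilon–Eriova agreement and 22.93 is covered: preferential rate Free applies instead.
The additional-duty order on 22.93 targets Vinar, not Eriova; it does not apply.
Duty = €452,229.70 × 0% = €0.00.
Line 2 (38.47, Vinar, 10,060 kg, €223,130.80):
Code 38.47 is under a tariff-rate quota (threshold 4,948 kg). In-quota: 4,948 kg at 5%; over-quota: 5,112 kg at 10%.
Pro-rata value split: in-quota = €223,130.80 × 4,948/10,060 = €109,746.64; over-quota = €223,130.80 − €109,746.64 = €113,384.16.
In-quota duty = €109,746.64 × 5% = €5,487.33. Over-quota duty = €113,384.16 × 10% = €11,338.42.
Line duty = €5,487.33 + €11,338.42 = €16,825.75.
Total = €0.00 + €16,825.75 = €16,825.75.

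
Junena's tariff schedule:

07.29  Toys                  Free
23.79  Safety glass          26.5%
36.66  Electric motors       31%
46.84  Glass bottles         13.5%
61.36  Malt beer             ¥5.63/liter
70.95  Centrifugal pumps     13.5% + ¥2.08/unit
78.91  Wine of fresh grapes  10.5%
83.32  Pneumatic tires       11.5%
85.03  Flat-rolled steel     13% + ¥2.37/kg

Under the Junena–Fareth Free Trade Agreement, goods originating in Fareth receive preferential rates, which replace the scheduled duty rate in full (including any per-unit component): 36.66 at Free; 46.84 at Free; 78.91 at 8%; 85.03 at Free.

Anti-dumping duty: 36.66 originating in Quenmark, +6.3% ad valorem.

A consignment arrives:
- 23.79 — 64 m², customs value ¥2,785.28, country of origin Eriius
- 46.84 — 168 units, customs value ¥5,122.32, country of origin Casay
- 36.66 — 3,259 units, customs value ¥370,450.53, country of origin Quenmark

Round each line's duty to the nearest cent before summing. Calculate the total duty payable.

¥139,607.66

Line 1 (23.79, Eriius, 64 m², ¥2,785.28):
Base rate for 23.79 is 26.5%.
Duty = ¥2,785.28 × 26.5% = ¥738.10.
Line 2 (46.84, Casay, 168 units, ¥5,122.32):
Base rate for 46.84 is 13.5%.
46.84 has an FTA preferential rate, but origin Casay is not Fareth; base rate stands.
Duty = ¥5,122.32 × 13.5% = ¥691.51.
Line 3 (36.66, Quenmark, 3,259 units, ¥370,450.53):
Base rate for 36.66 is 31%.
36.66 has an FTA preferential rate, but origin Quenmark is not Fareth; base rate stands.
Additional duty on 36.66 from Quenmark: +6.3%. Applied ad valorem rate: 31% + 6.3% = 37.3%.
Duty = ¥370,450.53 × 37.3% = ¥138,178.05.
Total = ¥738.10 + ¥691.51 + ¥138,178.05 = ¥139,607.66.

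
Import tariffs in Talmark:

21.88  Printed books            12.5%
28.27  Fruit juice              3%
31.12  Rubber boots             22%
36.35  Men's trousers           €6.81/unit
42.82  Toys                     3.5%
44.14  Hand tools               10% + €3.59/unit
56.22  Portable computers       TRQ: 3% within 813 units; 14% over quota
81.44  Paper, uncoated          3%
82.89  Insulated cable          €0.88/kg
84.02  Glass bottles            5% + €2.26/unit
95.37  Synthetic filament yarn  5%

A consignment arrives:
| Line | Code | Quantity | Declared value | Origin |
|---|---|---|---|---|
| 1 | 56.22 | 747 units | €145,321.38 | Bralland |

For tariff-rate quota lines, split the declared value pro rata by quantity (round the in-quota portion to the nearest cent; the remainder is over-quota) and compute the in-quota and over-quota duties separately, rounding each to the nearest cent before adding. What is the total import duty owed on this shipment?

Line 1 (56.22, Bralland, 747 units, €145,321.38):
Code 56.22 is under a tariff-rate quota (threshold 813 units). Quantity 747 units is within the quota, so the in-quota rate 3% applies to the full value.
Duty = €145,321.38 × 3% = €4,359.64.

€4,359.64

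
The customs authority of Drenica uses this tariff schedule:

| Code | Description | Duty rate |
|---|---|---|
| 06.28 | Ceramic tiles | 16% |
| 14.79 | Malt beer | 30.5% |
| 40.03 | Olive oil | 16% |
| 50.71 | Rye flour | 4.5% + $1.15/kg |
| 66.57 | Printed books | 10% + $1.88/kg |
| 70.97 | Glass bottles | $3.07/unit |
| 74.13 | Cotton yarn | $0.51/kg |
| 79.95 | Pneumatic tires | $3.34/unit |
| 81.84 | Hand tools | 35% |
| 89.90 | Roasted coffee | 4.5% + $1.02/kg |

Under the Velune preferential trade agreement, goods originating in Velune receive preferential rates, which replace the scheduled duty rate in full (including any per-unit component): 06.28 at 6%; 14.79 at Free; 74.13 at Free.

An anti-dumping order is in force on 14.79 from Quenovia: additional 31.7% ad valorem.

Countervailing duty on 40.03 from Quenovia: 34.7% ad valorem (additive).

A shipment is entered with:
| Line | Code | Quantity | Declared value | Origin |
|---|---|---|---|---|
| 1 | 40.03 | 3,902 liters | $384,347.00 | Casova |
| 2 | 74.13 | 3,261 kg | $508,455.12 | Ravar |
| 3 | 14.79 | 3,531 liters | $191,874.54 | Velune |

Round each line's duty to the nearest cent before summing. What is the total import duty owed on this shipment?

$63,158.63

Line 1 (40.03, Casova, 3,902 liters, $384,347.00):
Base rate for 40.03 is 16%.
The additional-duty order on 40.03 targets Quenovia, not Casova; it does not apply.
Duty = $384,347.00 × 16% = $61,495.52.
Line 2 (74.13, Ravar, 3,261 kg, $508,455.12):
Base rate for 74.13 is $0.51/kg.
74.13 has an FTA preferential rate, but origin Ravar is not Velune; base rate stands.
Duty = 3,261 × $0.51 = $1,663.11.
Line 3 (14.79, Velune, 3,531 liters, $191,874.54):
Base rate for 14.79 is 30.5%.
Origin Velune qualifies under the Drenica–Velune agreement and 14.79 is covered: preferential rate Free applies instead.
The additional-duty order on 14.79 targets Quenovia, not Velune; it does not apply.
Duty = $191,874.54 × 0% = $0.00.
Total = $61,495.52 + $1,663.11 + $0.00 = $63,158.63.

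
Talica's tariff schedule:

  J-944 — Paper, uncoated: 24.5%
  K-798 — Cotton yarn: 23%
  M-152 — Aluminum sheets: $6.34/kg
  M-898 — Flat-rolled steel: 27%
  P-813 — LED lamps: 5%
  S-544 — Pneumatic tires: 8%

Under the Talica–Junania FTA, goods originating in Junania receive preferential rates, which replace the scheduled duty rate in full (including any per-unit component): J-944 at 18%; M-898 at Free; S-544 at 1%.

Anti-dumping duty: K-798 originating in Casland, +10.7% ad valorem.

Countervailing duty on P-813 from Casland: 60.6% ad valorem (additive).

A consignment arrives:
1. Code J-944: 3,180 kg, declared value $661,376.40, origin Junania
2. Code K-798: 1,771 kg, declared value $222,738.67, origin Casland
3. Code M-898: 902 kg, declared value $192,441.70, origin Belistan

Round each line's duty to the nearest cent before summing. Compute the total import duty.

Line 1 (J-944, Junania, 3,180 kg, $661,376.40):
Base rate for J-944 is 24.5%.
Origin Junania qualifies under the Talica–Junania agreement and J-944 is covered: preferential rate 18% applies instead.
Duty = $661,376.40 × 18% = $119,047.75.
Line 2 (K-798, Casland, 1,771 kg, $222,738.67):
Base rate for K-798 is 23%.
Additional duty on K-798 from Casland: +10.7%. Applied ad valorem rate: 23% + 10.7% = 33.7%.
Duty = $222,738.67 × 33.7% = $75,062.93.
Line 3 (M-898, Belistan, 902 kg, $192,441.70):
Base rate for M-898 is 27%.
M-898 has an FTA preferential rate, but origin Belistan is not Junania; base rate stands.
Duty = $192,441.70 × 27% = $51,959.26.
Total = $119,047.75 + $75,062.93 + $51,959.26 = $246,069.94.

$246,069.94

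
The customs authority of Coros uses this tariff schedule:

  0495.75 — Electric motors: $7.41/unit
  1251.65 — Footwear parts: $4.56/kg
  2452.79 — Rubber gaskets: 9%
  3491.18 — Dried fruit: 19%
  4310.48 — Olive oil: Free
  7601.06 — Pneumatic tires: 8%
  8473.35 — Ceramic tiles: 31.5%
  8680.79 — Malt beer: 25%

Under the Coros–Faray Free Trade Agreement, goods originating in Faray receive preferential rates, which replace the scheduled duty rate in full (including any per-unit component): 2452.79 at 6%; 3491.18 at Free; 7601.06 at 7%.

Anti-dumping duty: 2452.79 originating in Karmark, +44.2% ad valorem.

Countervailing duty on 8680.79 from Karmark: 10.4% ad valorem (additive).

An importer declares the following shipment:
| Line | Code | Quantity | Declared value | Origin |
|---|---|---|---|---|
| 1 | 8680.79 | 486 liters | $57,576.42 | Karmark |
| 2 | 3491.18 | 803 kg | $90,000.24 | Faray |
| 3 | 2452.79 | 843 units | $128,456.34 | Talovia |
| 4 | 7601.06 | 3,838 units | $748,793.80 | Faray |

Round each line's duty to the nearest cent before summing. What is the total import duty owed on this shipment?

$84,358.69

Line 1 (8680.79, Karmark, 486 liters, $57,576.42):
Base rate for 8680.79 is 25%.
Additional duty on 8680.79 from Karmark: +10.4%. Applied ad valorem rate: 25% + 10.4% = 35.4%.
Duty = $57,576.42 × 35.4% = $20,382.05.
Line 2 (3491.18, Faray, 803 kg, $90,000.24):
Base rate for 3491.18 is 19%.
Origin Faray qualifies under the Coros–Faray agreement and 3491.18 is covered: preferential rate Free applies instead.
Duty = $90,000.24 × 0% = $0.00.
Line 3 (2452.79, Talovia, 843 units, $128,456.34):
Base rate for 2452.79 is 9%.
2452.79 has an FTA preferential rate, but origin Talovia is not Faray; base rate stands.
The additional-duty order on 2452.79 targets Karmark, not Talovia; it does not apply.
Duty = $128,456.34 × 9% = $11,561.07.
Line 4 (7601.06, Faray, 3,838 units, $748,793.80):
Base rate for 7601.06 is 8%.
Origin Faray qualifies under the Coros–Faray agreement and 7601.06 is covered: preferential rate 7% applies instead.
Duty = $748,793.80 × 7% = $52,415.57.
Total = $20,382.05 + $0.00 + $11,561.07 + $52,415.57 = $84,358.69.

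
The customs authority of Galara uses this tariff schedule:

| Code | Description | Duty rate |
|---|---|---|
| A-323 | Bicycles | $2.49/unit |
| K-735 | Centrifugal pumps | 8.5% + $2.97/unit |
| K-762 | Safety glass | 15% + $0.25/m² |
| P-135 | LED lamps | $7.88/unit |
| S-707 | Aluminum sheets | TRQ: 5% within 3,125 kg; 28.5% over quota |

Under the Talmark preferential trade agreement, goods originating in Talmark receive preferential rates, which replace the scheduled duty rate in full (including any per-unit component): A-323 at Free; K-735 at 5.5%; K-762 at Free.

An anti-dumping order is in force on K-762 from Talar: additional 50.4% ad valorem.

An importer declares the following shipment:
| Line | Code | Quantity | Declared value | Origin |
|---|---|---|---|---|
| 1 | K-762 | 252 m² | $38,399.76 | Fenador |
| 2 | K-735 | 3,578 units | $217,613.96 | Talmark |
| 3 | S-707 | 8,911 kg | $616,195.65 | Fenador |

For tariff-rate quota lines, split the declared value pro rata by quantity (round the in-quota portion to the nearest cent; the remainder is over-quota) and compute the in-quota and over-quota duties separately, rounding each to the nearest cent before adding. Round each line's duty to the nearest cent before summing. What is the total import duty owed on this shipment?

Line 1 (K-762, Fenador, 252 m², $38,399.76):
Base rate for K-762 is 15% + $0.25/m².
K-762 has an FTA preferential rate, but origin Fenador is not Talmark; base rate stands.
The additional-duty order on K-762 targets Talar, not Fenador; it does not apply.
Duty = $38,399.76 × 15% + 252 × $0.25 = $5,822.96.
Line 2 (K-735, Talmark, 3,578 units, $217,613.96):
Base rate for K-735 is 8.5% + $2.97/unit.
Origin Talmark qualifies under the Galara–Talmark agreement and K-735 is covered: preferential rate 5.5% applies instead.
Duty = $217,613.96 × 5.5% = $11,968.77.
Line 3 (S-707, Fenador, 8,911 kg, $616,195.65):
Code S-707 is under a tariff-rate quota (threshold 3,125 kg). In-quota: 3,125 kg at 5%; over-quota: 5,786 kg at 28.5%.
Pro-rata value split: in-quota = $616,195.65 × 3,125/8,911 = $216,093.75; over-quota = $616,195.65 − $216,093.75 = $400,101.90.
In-quota duty = $216,093.75 × 5% = $10,804.69. Over-quota duty = $400,101.90 × 28.5% = $114,029.04.
Line duty = $10,804.69 + $114,029.04 = $124,833.73.
Total = $5,822.96 + $11,968.77 + $124,833.73 = $142,625.46.

$142,625.46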